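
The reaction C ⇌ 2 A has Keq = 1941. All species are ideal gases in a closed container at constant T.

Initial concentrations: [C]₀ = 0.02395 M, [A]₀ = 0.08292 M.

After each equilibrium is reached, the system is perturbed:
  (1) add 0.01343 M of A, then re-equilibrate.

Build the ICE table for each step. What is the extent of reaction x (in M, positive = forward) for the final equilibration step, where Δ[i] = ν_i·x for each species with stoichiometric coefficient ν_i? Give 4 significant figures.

Q₀ = 0.2871 vs Keq = 1941 ⇒ Q<K, forward
Step 1:
                  C         A
  I         0.02395   0.08292
  C        -0.02394   0.04788
  E       8.8147e-06    0.1308
  solve Keq expr → x = 0.02394; check Q = 1941
Then add 0.01343 M of A.
Step 2:
                  C         A
  I       8.8147e-06    0.1442
  C       1.9024e-06 -3.8049e-06
  E       1.0717e-05    0.1442
  solve Keq expr → x = -1.9024e-06; check Q = 1941

x = -1.9024e-06 M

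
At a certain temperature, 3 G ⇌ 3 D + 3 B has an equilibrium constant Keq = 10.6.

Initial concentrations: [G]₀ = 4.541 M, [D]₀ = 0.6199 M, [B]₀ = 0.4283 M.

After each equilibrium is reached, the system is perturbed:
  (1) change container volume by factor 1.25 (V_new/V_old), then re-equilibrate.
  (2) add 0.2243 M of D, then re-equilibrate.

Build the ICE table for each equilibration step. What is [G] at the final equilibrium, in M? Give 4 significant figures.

Q₀ = 1.9987e-04 vs Keq = 10.6 ⇒ Q<K, forward
Step 1:
                   G          D          B
  init         4.541     0.6199     0.4283
  Δ           -1.891      1.891      1.891
  eq            2.65      2.511      2.319
  solve Keq expr → x = 0.6302; check Q = 10.6
Then change container volume by factor 1.25 (V_new/V_old).
Step 2:
                   G          D          B
  init          2.12      2.008      1.855
  Δ            -0.15       0.15       0.15
  eq            1.97      2.158      2.005
  solve Keq expr → x = 0.05; check Q = 10.6
Then add 0.2243 M of D.
Step 3:
                   G          D          B
  init          1.97      2.383      2.005
  Δ          0.06903   -0.06903   -0.06903
  eq           2.039      2.314      1.936
  solve Keq expr → x = -0.02301; check Q = 10.6

[G]_eq = 2.039 M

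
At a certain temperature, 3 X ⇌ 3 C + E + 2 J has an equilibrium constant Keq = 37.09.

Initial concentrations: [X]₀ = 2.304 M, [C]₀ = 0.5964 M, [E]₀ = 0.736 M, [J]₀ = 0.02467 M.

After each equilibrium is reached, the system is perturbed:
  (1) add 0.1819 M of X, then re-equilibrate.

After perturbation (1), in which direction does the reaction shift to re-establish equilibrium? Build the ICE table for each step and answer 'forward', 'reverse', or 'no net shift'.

Direction: forward

Q₀ = 7.7693e-06 vs Keq = 37.09 ⇒ Q<K, forward
Step 1:
                    X           C           E           J
  init          2.304      0.5964       0.736     0.02467
  Δ             -1.57        1.57      0.5232       1.046
  eq           0.7343       2.166       1.259       1.071
  solve Keq expr → x = 0.5232; check Q = 37.09
Then add 0.1819 M of X.
Step 2:
                    X           C           E           J
  init         0.9162       2.166       1.259       1.071
  Δ           -0.1054      0.1054     0.03514     0.07029
  eq           0.8108       2.272       1.294       1.141
  solve Keq expr → x = 0.03514; check Q = 37.09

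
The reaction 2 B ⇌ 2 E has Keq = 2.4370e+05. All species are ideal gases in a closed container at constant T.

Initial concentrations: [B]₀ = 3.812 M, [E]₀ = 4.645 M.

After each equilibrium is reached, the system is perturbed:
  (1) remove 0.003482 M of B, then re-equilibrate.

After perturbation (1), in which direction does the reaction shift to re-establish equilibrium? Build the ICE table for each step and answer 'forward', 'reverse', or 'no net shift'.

Q₀ = 1.485 vs Keq = 2.4370e+05 ⇒ Q<K, forward
Step 1:
                    B           E
  init          3.812       4.645
  Δ            -3.795       3.795
  eq           0.0171        8.44
  solve Keq expr → x = 1.897; check Q = 2.4370e+05
Then remove 0.003482 M of B.
Step 2:
                    B           E
  init        0.01361        8.44
  Δ          0.003475   -0.003475
  eq          0.01709       8.436
  solve Keq expr → x = -0.001737; check Q = 2.4370e+05

Direction: reverse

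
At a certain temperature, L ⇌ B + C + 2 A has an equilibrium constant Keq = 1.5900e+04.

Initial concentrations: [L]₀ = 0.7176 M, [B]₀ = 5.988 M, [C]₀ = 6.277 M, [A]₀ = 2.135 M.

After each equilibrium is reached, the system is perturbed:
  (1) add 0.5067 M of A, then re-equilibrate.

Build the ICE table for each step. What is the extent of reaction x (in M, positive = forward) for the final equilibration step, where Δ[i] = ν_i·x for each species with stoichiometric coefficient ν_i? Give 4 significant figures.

Q₀ = 238.8 vs Keq = 1.5900e+04 ⇒ Q<K, forward
Step 1:
                    L           B           C           A
  Initial      0.7176       5.988       6.277       2.135
  Change      -0.6819      0.6819      0.6819       1.364
  Equil       0.03573        6.67       6.959       3.499
  solve Keq expr → x = 0.6819; check Q = 1.5900e+04
Then add 0.5067 M of A.
Step 2:
                    L           B           C           A
  Initial     0.03573        6.67       6.959       4.005
  Change      0.01047    -0.01047    -0.01047    -0.02094
  Equil        0.0462       6.659       6.948       3.984
  solve Keq expr → x = -0.01047; check Q = 1.5900e+04

x = -0.01047 M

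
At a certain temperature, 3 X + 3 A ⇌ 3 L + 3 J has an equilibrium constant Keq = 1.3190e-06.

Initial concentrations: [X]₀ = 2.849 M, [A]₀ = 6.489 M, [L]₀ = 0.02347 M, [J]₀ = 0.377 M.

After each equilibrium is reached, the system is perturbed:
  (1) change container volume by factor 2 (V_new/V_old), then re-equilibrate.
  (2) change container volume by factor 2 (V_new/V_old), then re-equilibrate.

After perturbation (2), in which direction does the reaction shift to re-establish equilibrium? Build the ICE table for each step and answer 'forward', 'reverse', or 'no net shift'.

Direction: no net shift

Q₀ = 1.0964e-10 vs Keq = 1.3190e-06 ⇒ Q<K, forward
Step 1:
                  X         A         L         J
  init        2.849     6.489   0.02347     0.377
  Δ         -0.2563   -0.2563    0.2563    0.2563
  eq          2.593     6.233    0.2798    0.6333
  solve Keq expr → x = 0.08545; check Q = 1.3190e-06
Then change container volume by factor 2 (V_new/V_old).
Step 2:
                  X         A         L         J
  init        1.296     3.116    0.1399    0.3167
  Δ               0         0         0         0
  eq          1.296     3.116    0.1399    0.3167
  solve Keq expr → x = 0; check Q = 1.3190e-06
Then change container volume by factor 2 (V_new/V_old).
Step 3:
                  X         A         L         J
  init       0.6482     1.558   0.06995    0.1583
  Δ               0         0         0         0
  eq         0.6482     1.558   0.06995    0.1583
  solve Keq expr → x = 0; check Q = 1.3190e-06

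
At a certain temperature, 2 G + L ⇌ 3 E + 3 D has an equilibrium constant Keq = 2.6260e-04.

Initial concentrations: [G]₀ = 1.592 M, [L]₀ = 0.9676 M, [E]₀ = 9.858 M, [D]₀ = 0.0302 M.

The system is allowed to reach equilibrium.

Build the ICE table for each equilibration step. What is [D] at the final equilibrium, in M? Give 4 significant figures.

Q₀ = 0.01076 vs Keq = 2.6260e-04 ⇒ Q>K, reverse
Step 1:
                   G          L          E          D
  I            1.592     0.9676      9.858     0.0302
  C          0.01423   0.007116   -0.02135   -0.02135
  E            1.606     0.9747      9.837   0.008853
  solve Keq expr → x = -0.007116; check Q = 2.6260e-04

[D]_eq = 0.008853 M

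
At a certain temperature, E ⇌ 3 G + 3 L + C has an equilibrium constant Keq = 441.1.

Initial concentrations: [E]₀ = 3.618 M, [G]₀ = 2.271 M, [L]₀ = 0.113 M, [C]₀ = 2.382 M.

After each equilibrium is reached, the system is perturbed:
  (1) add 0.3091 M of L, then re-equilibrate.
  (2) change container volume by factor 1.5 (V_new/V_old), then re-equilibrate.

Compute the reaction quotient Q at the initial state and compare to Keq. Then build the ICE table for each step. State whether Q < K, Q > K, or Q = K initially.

Q₀ = 0.01113; Q < K (proceeds forward)

Q₀ = 0.01113 vs Keq = 441.1 ⇒ Q<K, forward
Step 1:
                  E         G         L         C
  Initial     3.618     2.271     0.113     2.382
  Change    -0.5926     1.778     1.778    0.5926
  Equil       3.025     4.049     1.891     2.975
  solve Keq expr → x = 0.5926; check Q = 441.1
Then add 0.3091 M of L.
Step 2:
                  E         G         L         C
  Initial     3.025     4.049       2.2     2.975
  Change    0.06291   -0.1887   -0.1887  -0.06291
  Equil       3.088      3.86     2.011     2.912
  solve Keq expr → x = -0.06291; check Q = 441.1
Then change container volume by factor 1.5 (V_new/V_old).
Step 3:
                  E         G         L         C
  Initial     2.059     2.573     1.341     1.941
  Change    -0.2603    0.7808    0.7808    0.2603
  Equil       1.799     3.354     2.122     2.201
  solve Keq expr → x = 0.2603; check Q = 441.1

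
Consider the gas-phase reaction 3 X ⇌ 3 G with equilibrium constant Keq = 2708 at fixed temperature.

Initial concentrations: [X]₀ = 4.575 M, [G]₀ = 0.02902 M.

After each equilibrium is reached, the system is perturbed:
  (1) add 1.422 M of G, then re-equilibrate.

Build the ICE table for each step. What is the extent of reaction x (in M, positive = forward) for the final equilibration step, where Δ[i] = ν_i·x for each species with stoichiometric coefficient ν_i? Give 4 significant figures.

Q₀ = 2.5522e-07 vs Keq = 2708 ⇒ Q<K, forward
Step 1:
                   X          G
  Initial      4.575    0.02902
  Change      -4.267      4.267
  Equil       0.3082      4.296
  solve Keq expr → x = 1.422; check Q = 2708
Then add 1.422 M of G.
Step 2:
                   X          G
  Initial     0.3082      5.718
  Change     0.09519   -0.09519
  Equil       0.4034      5.623
  solve Keq expr → x = -0.03173; check Q = 2708

x = -0.03173 M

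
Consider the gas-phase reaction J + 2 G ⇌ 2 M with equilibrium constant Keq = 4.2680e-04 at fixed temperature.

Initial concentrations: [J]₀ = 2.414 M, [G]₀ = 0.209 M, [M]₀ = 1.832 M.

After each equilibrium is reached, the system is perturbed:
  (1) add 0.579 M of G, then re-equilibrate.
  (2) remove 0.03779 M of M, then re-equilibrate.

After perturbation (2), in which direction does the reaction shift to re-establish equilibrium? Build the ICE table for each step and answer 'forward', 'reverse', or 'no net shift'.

Direction: forward

Q₀ = 31.83 vs Keq = 4.2680e-04 ⇒ Q>K, reverse
Step 1:
                   J          G          M
  I            2.414      0.209      1.832
  C           0.8791      1.758     -1.758
  E            3.293      1.967    0.07375
  solve Keq expr → x = -0.8791; check Q = 4.2680e-04
Then add 0.579 M of G.
Step 2:
                   J          G          M
  I            3.293      2.546    0.07375
  C         -0.01039   -0.02078    0.02078
  E            3.283      2.525    0.09453
  solve Keq expr → x = 0.01039; check Q = 4.2680e-04
Then remove 0.03779 M of M.
Step 3:
                   J          G          M
  I            3.283      2.525    0.05674
  C         -0.01809   -0.03618    0.03618
  E            3.265      2.489    0.09292
  solve Keq expr → x = 0.01809; check Q = 4.2680e-04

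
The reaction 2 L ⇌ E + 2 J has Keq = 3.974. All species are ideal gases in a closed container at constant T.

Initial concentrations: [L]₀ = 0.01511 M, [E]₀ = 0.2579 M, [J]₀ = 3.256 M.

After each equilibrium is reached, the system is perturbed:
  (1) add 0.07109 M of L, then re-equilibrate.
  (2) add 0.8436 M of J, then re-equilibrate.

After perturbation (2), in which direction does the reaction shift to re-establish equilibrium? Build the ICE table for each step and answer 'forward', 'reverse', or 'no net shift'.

Q₀ = 1.1975e+04 vs Keq = 3.974 ⇒ Q>K, reverse
Step 1:
                    L           E           J
  init        0.01511      0.2579       3.256
  Δ            0.3723     -0.1862     -0.3723
  eq           0.3874     0.07174       2.884
  solve Keq expr → x = -0.1862; check Q = 3.974
Then add 0.07109 M of L.
Step 2:
                    L           E           J
  init         0.4585     0.07174       2.884
  Δ          -0.02919      0.0146     0.02919
  eq           0.4293     0.08633       2.913
  solve Keq expr → x = 0.0146; check Q = 3.974
Then add 0.8436 M of J.
Step 3:
                    L           E           J
  init         0.4293     0.08633       3.756
  Δ           0.04367    -0.02183    -0.04367
  eq            0.473      0.0645       3.713
  solve Keq expr → x = -0.02183; check Q = 3.974

Direction: reverse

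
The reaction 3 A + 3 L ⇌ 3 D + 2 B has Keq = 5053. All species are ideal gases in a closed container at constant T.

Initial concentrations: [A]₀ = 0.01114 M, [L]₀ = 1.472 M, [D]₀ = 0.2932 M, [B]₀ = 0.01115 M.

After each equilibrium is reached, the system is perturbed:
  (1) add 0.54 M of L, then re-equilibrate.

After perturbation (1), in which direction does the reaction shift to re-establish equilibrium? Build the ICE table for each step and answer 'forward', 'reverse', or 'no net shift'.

Direction: forward

Q₀ = 0.7107 vs Keq = 5053 ⇒ Q<K, forward
Step 1:
                   A          L          D          B
  I          0.01114      1.472     0.2932    0.01115
  C         -0.01031   -0.01031    0.01031   0.006872
  E       8.3177e-04      1.462     0.3035    0.01802
  solve Keq expr → x = 0.003436; check Q = 5053
Then add 0.54 M of L.
Step 2:
                   A          L          D          B
  I       8.3177e-04      2.002     0.3035    0.01802
  C       -2.2058e-04 -2.2058e-04 2.2058e-04 1.4705e-04
  E       6.1119e-04      2.001     0.3037    0.01817
  solve Keq expr → x = 7.3526e-05; check Q = 5053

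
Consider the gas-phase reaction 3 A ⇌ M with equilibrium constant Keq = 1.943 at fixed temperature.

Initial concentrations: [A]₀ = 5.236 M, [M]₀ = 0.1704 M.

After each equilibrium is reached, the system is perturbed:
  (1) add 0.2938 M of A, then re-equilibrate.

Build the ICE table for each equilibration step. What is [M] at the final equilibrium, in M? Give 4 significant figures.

Q₀ = 0.001187 vs Keq = 1.943 ⇒ Q<K, forward
Step 1:
                   A          M
  I            5.236     0.1704
  C           -4.298      1.433
  E           0.9379      1.603
  solve Keq expr → x = 1.433; check Q = 1.943
Then add 0.2938 M of A.
Step 2:
                   A          M
  I            1.232      1.603
  C          -0.2762    0.09206
  E           0.9555      1.695
  solve Keq expr → x = 0.09206; check Q = 1.943

[M]_eq = 1.695 M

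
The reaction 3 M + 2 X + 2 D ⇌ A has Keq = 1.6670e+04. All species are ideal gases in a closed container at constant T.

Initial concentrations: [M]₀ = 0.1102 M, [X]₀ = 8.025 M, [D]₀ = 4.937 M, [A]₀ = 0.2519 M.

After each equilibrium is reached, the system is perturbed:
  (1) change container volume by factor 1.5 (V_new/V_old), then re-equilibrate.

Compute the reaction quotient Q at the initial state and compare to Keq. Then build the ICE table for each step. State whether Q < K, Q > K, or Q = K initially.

Q₀ = 0.1199 vs Keq = 1.6670e+04 ⇒ Q<K, forward
Step 1:
                  M         X         D         A
  init       0.1102     8.025     4.937    0.2519
  Δ         -0.1079  -0.07196  -0.07196   0.03598
  eq        0.00226     7.953     4.865    0.2879
  solve Keq expr → x = 0.03598; check Q = 1.6670e+04
Then change container volume by factor 1.5 (V_new/V_old).
Step 2:
                  M         X         D         A
  init     0.001506     5.302     3.243    0.1919
  Δ        0.001878  0.001252  0.001252 -6.2594e-04
  eq       0.003384     5.303     3.245    0.1913
  solve Keq expr → x = -6.2594e-04; check Q = 1.6670e+04

Q₀ = 0.1199; Q < K (proceeds forward)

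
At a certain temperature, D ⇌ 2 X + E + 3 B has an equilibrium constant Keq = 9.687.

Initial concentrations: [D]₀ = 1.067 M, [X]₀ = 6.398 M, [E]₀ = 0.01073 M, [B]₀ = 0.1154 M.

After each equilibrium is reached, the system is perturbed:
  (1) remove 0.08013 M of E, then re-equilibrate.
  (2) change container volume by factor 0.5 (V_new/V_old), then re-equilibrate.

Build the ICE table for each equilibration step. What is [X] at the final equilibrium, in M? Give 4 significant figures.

Q₀ = 6.3262e-04 vs Keq = 9.687 ⇒ Q<K, forward
Step 1:
                   D          X          E          B
  I            1.067      6.398    0.01073     0.1154
  C           -0.249      0.498      0.249      0.747
  E            0.818      6.896     0.2597     0.8624
  solve Keq expr → x = 0.249; check Q = 9.687
Then remove 0.08013 M of E.
Step 2:
                   D          X          E          B
  I            0.818      6.896     0.1796     0.8624
  C         -0.02152    0.04305    0.02152    0.06457
  E           0.7965      6.939     0.2011      0.927
  solve Keq expr → x = 0.02152; check Q = 9.687
Then change container volume by factor 0.5 (V_new/V_old).
Step 3:
                   D          X          E          B
  I            1.593      13.88     0.4023      1.854
  C           0.2919    -0.5838    -0.2919    -0.8758
  E            1.885      13.29     0.1104     0.9783
  solve Keq expr → x = -0.2919; check Q = 9.687

[X]_eq = 13.29 M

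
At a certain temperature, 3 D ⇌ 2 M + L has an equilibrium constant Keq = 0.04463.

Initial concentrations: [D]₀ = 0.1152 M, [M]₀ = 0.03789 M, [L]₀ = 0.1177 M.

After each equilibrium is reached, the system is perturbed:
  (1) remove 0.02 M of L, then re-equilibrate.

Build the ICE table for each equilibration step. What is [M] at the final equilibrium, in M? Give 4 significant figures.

[M]_eq = 0.03076 M

Q₀ = 0.1105 vs Keq = 0.04463 ⇒ Q>K, reverse
Step 1:
                    D           M           L
  init         0.1152     0.03789      0.1177
  Δ            0.0134   -0.008936   -0.004468
  eq           0.1286     0.02895      0.1132
  solve Keq expr → x = -0.004468; check Q = 0.04463
Then remove 0.02 M of L.
Step 2:
                    D           M           L
  init         0.1286     0.02895     0.09323
  Δ         -0.002707    0.001804  9.0218e-04
  eq           0.1259     0.03076     0.09413
  solve Keq expr → x = 9.0218e-04; check Q = 0.04463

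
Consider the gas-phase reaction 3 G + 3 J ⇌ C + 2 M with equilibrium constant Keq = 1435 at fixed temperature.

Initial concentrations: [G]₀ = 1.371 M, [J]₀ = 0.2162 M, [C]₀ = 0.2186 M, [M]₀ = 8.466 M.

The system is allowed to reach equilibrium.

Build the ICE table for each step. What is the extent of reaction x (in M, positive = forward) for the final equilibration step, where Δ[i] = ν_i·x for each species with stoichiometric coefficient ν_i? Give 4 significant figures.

x = 0.01493 M

Q₀ = 601.6 vs Keq = 1435 ⇒ Q<K, forward
Step 1:
                   G          J          C          M
  init         1.371     0.2162     0.2186      8.466
  Δ         -0.04479   -0.04479    0.01493    0.02986
  eq           1.326     0.1714     0.2335      8.496
  solve Keq expr → x = 0.01493; check Q = 1435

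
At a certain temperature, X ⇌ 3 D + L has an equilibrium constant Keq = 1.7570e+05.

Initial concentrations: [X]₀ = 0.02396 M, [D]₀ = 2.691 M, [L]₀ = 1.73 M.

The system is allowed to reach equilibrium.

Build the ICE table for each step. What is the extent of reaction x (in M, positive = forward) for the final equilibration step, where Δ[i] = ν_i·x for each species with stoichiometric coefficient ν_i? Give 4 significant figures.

x = 0.02375 M

Q₀ = 1407 vs Keq = 1.7570e+05 ⇒ Q<K, forward
Step 1:
                   X          D          L
  init       0.02396      2.691       1.73
  Δ         -0.02375    0.07125    0.02375
  eq      2.1037e-04      2.762      1.754
  solve Keq expr → x = 0.02375; check Q = 1.7570e+05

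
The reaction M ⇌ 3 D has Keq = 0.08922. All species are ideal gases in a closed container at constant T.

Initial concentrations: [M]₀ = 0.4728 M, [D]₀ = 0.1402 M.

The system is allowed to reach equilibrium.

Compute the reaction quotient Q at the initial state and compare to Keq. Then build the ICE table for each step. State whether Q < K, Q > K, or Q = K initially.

Q₀ = 0.005829; Q < K (proceeds forward)

Q₀ = 0.005829 vs Keq = 0.08922 ⇒ Q<K, forward
Step 1:
                   M          D
  Initial     0.4728     0.1402
  Change    -0.06383     0.1915
  Equil        0.409     0.3317
  solve Keq expr → x = 0.06383; check Q = 0.08922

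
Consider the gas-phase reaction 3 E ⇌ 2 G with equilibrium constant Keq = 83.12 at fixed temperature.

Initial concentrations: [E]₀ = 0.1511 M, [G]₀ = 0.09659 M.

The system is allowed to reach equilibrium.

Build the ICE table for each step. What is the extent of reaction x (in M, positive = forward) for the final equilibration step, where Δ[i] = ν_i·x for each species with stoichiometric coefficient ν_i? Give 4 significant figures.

x = 0.02847 M

Q₀ = 2.704 vs Keq = 83.12 ⇒ Q<K, forward
Step 1:
                    E           G
  I            0.1511     0.09659
  C           -0.0854     0.05693
  E            0.0657      0.1535
  solve Keq expr → x = 0.02847; check Q = 83.12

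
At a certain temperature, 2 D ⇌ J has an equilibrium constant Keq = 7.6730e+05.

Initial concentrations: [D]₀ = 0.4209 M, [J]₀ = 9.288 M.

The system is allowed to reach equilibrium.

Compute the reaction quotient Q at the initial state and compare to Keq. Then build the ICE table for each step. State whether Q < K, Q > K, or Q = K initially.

Q₀ = 52.43 vs Keq = 7.6730e+05 ⇒ Q<K, forward
Step 1:
                    D           J
  Initial      0.4209       9.288
  Change      -0.4174      0.2087
  Equil      0.003518       9.497
  solve Keq expr → x = 0.2087; check Q = 7.6730e+05

Q₀ = 52.43; Q < K (proceeds forward)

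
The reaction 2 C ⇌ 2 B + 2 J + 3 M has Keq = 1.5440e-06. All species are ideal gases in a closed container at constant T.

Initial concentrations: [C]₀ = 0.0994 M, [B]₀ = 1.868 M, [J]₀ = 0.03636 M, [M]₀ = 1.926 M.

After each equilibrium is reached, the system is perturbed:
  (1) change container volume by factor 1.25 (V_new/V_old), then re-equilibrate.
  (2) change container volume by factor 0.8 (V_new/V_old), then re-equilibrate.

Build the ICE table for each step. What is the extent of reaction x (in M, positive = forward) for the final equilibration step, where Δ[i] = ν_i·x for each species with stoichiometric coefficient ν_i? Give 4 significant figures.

Q₀ = 3.336 vs Keq = 1.5440e-06 ⇒ Q>K, reverse
Step 1:
                    C           B           J           M
  Initial      0.0994       1.868     0.03636       1.926
  Change      0.03632    -0.03632    -0.03632    -0.05449
  Equil        0.1357       1.832  3.5962e-05       1.872
  solve Keq expr → x = -0.01816; check Q = 1.5440e-06
Then change container volume by factor 1.25 (V_new/V_old).
Step 2:
                    C           B           J           M
  Initial      0.1086       1.465  2.8769e-05       1.497
  Change  -2.1476e-05  2.1476e-05  2.1476e-05  3.2215e-05
  Equil        0.1086       1.465  5.0246e-05       1.497
  solve Keq expr → x = 1.0738e-05; check Q = 1.5440e-06
Then change container volume by factor 0.8 (V_new/V_old).
Step 3:
                    C           B           J           M
  Initial      0.1357       1.832  6.2807e-05       1.872
  Change   2.6846e-05 -2.6846e-05 -2.6846e-05 -4.0268e-05
  Equil        0.1357       1.832  3.5962e-05       1.872
  solve Keq expr → x = -1.3423e-05; check Q = 1.5440e-06

x = -1.3423e-05 M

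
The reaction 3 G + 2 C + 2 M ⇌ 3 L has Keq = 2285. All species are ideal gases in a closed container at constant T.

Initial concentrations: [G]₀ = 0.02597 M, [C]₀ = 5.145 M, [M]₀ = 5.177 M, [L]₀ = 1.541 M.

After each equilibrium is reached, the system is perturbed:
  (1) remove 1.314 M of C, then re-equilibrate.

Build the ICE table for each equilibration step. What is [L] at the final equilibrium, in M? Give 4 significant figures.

Q₀ = 294.5 vs Keq = 2285 ⇒ Q<K, forward
Step 1:
                  G         C         M         L
  init      0.02597     5.145     5.177     1.541
  Δ        -0.01271 -0.008477 -0.008477   0.01271
  eq        0.01326     5.137     5.169     1.554
  solve Keq expr → x = 0.004238; check Q = 2285
Then remove 1.314 M of C.
Step 2:
                  G         C         M         L
  init      0.01326     3.823     5.169     1.554
  Δ        0.002847  0.001898  0.001898 -0.002847
  eq         0.0161     3.824      5.17     1.551
  solve Keq expr → x = -9.4901e-04; check Q = 2285

[L]_eq = 1.551 M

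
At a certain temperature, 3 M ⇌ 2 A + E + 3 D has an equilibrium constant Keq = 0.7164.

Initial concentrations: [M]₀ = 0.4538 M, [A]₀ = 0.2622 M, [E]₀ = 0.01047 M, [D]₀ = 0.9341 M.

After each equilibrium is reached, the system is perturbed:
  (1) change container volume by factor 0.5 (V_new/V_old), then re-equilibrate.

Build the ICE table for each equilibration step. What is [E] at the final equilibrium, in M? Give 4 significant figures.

[E]_eq = 0.07966 M

Q₀ = 0.006278 vs Keq = 0.7164 ⇒ Q<K, forward
Step 1:
                    M           A           E           D
  Initial      0.4538      0.2622     0.01047      0.9341
  Change      -0.1815       0.121     0.06049      0.1815
  Equil        0.2723      0.3832     0.07096       1.116
  solve Keq expr → x = 0.06049; check Q = 0.7164
Then change container volume by factor 0.5 (V_new/V_old).
Step 2:
                    M           A           E           D
  Initial      0.5446      0.7664      0.1419       2.231
  Change       0.1868     -0.1245    -0.06227     -0.1868
  Equil        0.7315      0.6418     0.07966       2.044
  solve Keq expr → x = -0.06227; check Q = 0.7164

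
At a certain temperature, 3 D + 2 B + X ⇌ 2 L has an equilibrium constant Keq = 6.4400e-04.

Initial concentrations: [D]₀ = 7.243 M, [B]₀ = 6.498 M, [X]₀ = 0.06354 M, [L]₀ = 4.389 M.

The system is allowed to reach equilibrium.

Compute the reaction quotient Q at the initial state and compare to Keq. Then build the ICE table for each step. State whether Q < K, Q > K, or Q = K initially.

Q₀ = 0.0189 vs Keq = 6.4400e-04 ⇒ Q>K, reverse
Step 1:
                    D           B           X           L
  init          7.243       6.498     0.06354       4.389
  Δ             1.387       0.925      0.4625      -0.925
  eq             8.63       7.423       0.526       3.464
  solve Keq expr → x = -0.4625; check Q = 6.4400e-04

Q₀ = 0.0189; Q > K (proceeds reverse)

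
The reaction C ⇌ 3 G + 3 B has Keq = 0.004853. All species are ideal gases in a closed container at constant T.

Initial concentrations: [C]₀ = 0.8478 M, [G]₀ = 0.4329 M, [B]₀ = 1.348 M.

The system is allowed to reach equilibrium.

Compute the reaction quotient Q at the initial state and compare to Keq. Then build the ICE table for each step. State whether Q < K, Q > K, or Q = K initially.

Q₀ = 0.2344 vs Keq = 0.004853 ⇒ Q>K, reverse
Step 1:
                   C          G          B
  I           0.8478     0.4329      1.348
  C          0.09263    -0.2779    -0.2779
  E           0.9404      0.155       1.07
  solve Keq expr → x = -0.09263; check Q = 0.004853

Q₀ = 0.2344; Q > K (proceeds reverse)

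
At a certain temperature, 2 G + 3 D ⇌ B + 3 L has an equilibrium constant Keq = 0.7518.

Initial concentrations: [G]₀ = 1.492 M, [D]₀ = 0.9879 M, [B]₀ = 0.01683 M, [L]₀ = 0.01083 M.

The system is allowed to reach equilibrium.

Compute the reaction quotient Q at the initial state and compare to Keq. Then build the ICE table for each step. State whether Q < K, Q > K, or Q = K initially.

Q₀ = 9.9608e-09 vs Keq = 0.7518 ⇒ Q<K, forward
Step 1:
                   G          D          B          L
  Initial      1.492     0.9879    0.01683    0.01083
  Change     -0.4025    -0.6037     0.2012     0.6037
  Equil         1.09     0.3842     0.2181     0.6145
  solve Keq expr → x = 0.2012; check Q = 0.7518

Q₀ = 9.9608e-09; Q < K (proceeds forward)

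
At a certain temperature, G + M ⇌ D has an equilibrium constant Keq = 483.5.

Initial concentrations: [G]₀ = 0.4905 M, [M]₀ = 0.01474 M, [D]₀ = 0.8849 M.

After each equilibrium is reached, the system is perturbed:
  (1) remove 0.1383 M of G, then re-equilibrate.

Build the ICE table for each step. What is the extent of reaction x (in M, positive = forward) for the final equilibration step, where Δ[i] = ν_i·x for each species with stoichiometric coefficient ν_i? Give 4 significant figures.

Q₀ = 122.4 vs Keq = 483.5 ⇒ Q<K, forward
Step 1:
                   G          M          D
  init        0.4905    0.01474     0.8849
  Δ         -0.01088   -0.01088    0.01088
  eq          0.4796   0.003863     0.8958
  solve Keq expr → x = 0.01088; check Q = 483.5
Then remove 0.1383 M of G.
Step 2:
                   G          M          D
  init        0.3413   0.003863     0.8958
  Δ         0.001532   0.001532  -0.001532
  eq          0.3429   0.005394     0.8942
  solve Keq expr → x = -0.001532; check Q = 483.5

x = -0.001532 M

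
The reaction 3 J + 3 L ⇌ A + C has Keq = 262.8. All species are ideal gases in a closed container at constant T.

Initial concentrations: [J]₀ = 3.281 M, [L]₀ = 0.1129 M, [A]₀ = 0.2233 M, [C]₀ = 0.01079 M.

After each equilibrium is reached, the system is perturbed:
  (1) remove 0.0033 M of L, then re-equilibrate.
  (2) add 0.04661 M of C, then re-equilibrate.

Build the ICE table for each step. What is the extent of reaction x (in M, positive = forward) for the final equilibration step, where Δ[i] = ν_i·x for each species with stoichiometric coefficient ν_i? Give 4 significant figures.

x = -9.7480e-04 M

Q₀ = 0.0474 vs Keq = 262.8 ⇒ Q<K, forward
Step 1:
                    J           L           A           C
  init          3.281      0.1129      0.2233     0.01079
  Δ           -0.1018     -0.1018     0.03394     0.03394
  eq            3.179     0.01109      0.2572     0.04473
  solve Keq expr → x = 0.03394; check Q = 262.8
Then remove 0.0033 M of L.
Step 2:
                    J           L           A           C
  init          3.179    0.007786      0.2572     0.04473
  Δ          0.003185    0.003185   -0.001062   -0.001062
  eq            3.182     0.01097      0.2562     0.04367
  solve Keq expr → x = -0.001062; check Q = 262.8
Then add 0.04661 M of C.
Step 3:
                    J           L           A           C
  init          3.182     0.01097      0.2562     0.09028
  Δ          0.002924    0.002924 -9.7480e-04 -9.7480e-04
  eq            3.185      0.0139      0.2552      0.0893
  solve Keq expr → x = -9.7480e-04; check Q = 262.8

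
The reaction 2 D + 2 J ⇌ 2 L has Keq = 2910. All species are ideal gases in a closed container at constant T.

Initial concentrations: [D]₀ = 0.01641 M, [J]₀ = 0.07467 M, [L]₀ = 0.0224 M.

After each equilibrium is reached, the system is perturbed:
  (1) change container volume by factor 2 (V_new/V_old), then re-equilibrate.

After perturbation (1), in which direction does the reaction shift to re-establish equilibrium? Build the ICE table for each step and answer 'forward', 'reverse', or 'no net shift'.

Q₀ = 334.2 vs Keq = 2910 ⇒ Q<K, forward
Step 1:
                    D           J           L
  init        0.01641     0.07467      0.0224
  Δ          -0.00797    -0.00797     0.00797
  eq          0.00844      0.0667     0.03037
  solve Keq expr → x = 0.003985; check Q = 2910
Then change container volume by factor 2 (V_new/V_old).
Step 2:
                    D           J           L
  init        0.00422     0.03335     0.01518
  Δ          0.002405    0.002405   -0.002405
  eq         0.006626     0.03576     0.01278
  solve Keq expr → x = -0.001203; check Q = 2910

Direction: reverse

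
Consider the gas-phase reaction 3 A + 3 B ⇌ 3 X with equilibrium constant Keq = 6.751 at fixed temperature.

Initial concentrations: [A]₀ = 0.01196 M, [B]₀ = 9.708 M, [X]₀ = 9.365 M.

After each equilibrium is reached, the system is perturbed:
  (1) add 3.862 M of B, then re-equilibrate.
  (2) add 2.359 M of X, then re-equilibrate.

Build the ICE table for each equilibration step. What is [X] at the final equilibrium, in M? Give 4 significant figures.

[X]_eq = 11.31 M

Q₀ = 5.2474e+05 vs Keq = 6.751 ⇒ Q>K, reverse
Step 1:
                  A         B         X
  I         0.01196     9.708     9.365
  C          0.4522    0.4522   -0.4522
  E          0.4641     10.16     8.913
  solve Keq expr → x = -0.1507; check Q = 6.751
Then add 3.862 M of B.
Step 2:
                  A         B         X
  I          0.4641     14.02     8.913
  C         -0.1203   -0.1203    0.1203
  E          0.3438      13.9     9.033
  solve Keq expr → x = 0.04011; check Q = 6.751
Then add 2.359 M of X.
Step 3:
                  A         B         X
  I          0.3438      13.9     11.39
  C           0.084     0.084    -0.084
  E          0.4278     13.99     11.31
  solve Keq expr → x = -0.028; check Q = 6.751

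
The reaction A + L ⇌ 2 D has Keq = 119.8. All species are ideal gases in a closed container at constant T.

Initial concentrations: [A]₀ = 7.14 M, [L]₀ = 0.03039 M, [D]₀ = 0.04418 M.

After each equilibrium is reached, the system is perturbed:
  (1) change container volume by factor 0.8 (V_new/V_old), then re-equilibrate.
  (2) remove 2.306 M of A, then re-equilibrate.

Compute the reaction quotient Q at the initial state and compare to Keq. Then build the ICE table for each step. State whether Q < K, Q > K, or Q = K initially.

Q₀ = 0.008995 vs Keq = 119.8 ⇒ Q<K, forward
Step 1:
                   A          L          D
  I             7.14    0.03039    0.04418
  C         -0.03038   -0.03038    0.06075
  E             7.11 1.2928e-05     0.1049
  solve Keq expr → x = 0.03038; check Q = 119.8
Then change container volume by factor 0.8 (V_new/V_old).
Step 2:
                   A          L          D
  I            8.887 1.6160e-05     0.1312
  C                0          0          0
  E            8.887 1.6160e-05     0.1312
  solve Keq expr → x = 0; check Q = 119.8
Then remove 2.306 M of A.
Step 3:
                   A          L          D
  I            6.581 1.6160e-05     0.1312
  C       5.6587e-06 5.6587e-06 -1.1317e-05
  E            6.581 2.1819e-05     0.1312
  solve Keq expr → x = -5.6587e-06; check Q = 119.8

Q₀ = 0.008995; Q < K (proceeds forward)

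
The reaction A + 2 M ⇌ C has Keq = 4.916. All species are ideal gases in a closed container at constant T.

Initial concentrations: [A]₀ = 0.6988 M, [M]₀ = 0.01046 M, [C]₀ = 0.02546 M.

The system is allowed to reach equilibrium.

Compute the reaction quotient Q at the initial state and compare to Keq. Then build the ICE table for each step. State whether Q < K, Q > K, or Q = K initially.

Q₀ = 333; Q > K (proceeds reverse)

Q₀ = 333 vs Keq = 4.916 ⇒ Q>K, reverse
Step 1:
                    A           M           C
  init         0.6988     0.01046     0.02546
  Δ           0.01791     0.03582    -0.01791
  eq           0.7167     0.04628    0.007548
  solve Keq expr → x = -0.01791; check Q = 4.916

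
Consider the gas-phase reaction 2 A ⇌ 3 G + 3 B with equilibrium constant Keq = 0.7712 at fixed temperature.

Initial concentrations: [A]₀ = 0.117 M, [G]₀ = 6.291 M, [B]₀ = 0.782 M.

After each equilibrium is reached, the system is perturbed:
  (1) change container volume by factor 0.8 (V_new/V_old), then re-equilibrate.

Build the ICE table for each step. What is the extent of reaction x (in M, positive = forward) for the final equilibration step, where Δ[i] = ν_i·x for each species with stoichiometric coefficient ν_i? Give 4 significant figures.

Q₀ = 8698 vs Keq = 0.7712 ⇒ Q>K, reverse
Step 1:
                    A           G           B
  init          0.117       6.291       0.782
  Δ            0.4471     -0.6706     -0.6706
  eq           0.5641        5.62      0.1114
  solve Keq expr → x = -0.2235; check Q = 0.7712
Then change container volume by factor 0.8 (V_new/V_old).
Step 2:
                    A           G           B
  init         0.7051       7.025      0.1392
  Δ           0.02212    -0.03318    -0.03318
  eq           0.7272       6.992      0.1061
  solve Keq expr → x = -0.01106; check Q = 0.7712

x = -0.01106 M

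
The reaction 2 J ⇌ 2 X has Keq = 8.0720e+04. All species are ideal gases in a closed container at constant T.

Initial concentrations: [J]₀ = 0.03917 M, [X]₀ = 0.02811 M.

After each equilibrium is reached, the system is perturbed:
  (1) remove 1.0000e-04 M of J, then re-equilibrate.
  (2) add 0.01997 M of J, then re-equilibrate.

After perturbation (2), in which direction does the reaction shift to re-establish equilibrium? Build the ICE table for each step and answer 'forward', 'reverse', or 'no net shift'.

Q₀ = 0.515 vs Keq = 8.0720e+04 ⇒ Q<K, forward
Step 1:
                   J          X
  Initial    0.03917    0.02811
  Change    -0.03893    0.03893
  Equil   2.3598e-04    0.06704
  solve Keq expr → x = 0.01947; check Q = 8.0720e+04
Then remove 1.0000e-04 M of J.
Step 2:
                   J          X
  Initial 1.3598e-04    0.06704
  Change  9.9649e-05 -9.9649e-05
  Equil   2.3563e-04    0.06694
  solve Keq expr → x = -4.9825e-05; check Q = 8.0720e+04
Then add 0.01997 M of J.
Step 3:
                   J          X
  Initial    0.02021    0.06694
  Change     -0.0199     0.0199
  Equil   3.0567e-04    0.08684
  solve Keq expr → x = 0.00995; check Q = 8.0720e+04

Direction: forward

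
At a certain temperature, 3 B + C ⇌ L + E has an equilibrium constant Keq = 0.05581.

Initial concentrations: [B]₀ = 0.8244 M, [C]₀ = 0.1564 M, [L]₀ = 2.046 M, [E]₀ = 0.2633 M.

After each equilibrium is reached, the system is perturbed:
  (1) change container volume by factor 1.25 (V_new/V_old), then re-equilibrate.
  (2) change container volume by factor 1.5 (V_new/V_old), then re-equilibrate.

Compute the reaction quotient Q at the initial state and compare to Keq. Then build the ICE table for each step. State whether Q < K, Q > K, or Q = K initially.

Q₀ = 6.148 vs Keq = 0.05581 ⇒ Q>K, reverse
Step 1:
                  B         C         L         E
  Initial    0.8244    0.1564     2.046    0.2633
  Change     0.6726    0.2242   -0.2242   -0.2242
  Equil       1.497    0.3806     1.822   0.03911
  solve Keq expr → x = -0.2242; check Q = 0.05581
Then change container volume by factor 1.25 (V_new/V_old).
Step 2:
                  B         C         L         E
  Initial     1.198    0.3045     1.457   0.03129
  Change    0.02726  0.009087 -0.009087 -0.009087
  Equil       1.225    0.3136     1.448    0.0222
  solve Keq expr → x = -0.009087; check Q = 0.05581
Then change container volume by factor 1.5 (V_new/V_old).
Step 3:
                  B         C         L         E
  Initial    0.8166     0.209    0.9656    0.0148
  Change     0.0221  0.007366 -0.007366 -0.007366
  Equil      0.8387    0.2164    0.9582  0.007435
  solve Keq expr → x = -0.007366; check Q = 0.05581

Q₀ = 6.148; Q > K (proceeds reverse)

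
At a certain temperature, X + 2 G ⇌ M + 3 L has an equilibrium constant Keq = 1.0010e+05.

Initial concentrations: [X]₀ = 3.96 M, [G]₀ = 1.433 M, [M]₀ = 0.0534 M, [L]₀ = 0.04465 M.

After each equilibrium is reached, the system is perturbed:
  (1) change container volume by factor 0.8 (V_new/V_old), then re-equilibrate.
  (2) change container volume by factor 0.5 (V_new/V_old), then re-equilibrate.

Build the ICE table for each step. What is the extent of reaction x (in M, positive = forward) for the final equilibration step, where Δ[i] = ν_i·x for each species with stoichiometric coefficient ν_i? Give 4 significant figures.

Q₀ = 5.8455e-07 vs Keq = 1.0010e+05 ⇒ Q<K, forward
Step 1:
                   X          G          M          L
  Initial       3.96      1.433     0.0534    0.04465
  Change      -0.714     -1.428      0.714      2.142
  Equil        3.246   0.004969     0.7674      2.187
  solve Keq expr → x = 0.714; check Q = 1.0010e+05
Then change container volume by factor 0.8 (V_new/V_old).
Step 2:
                   X          G          M          L
  Initial      4.057   0.006212     0.9593      2.733
  Change  3.6371e-04 7.2742e-04 -3.6371e-04  -0.001091
  Equil        4.058   0.006939     0.9589      2.732
  solve Keq expr → x = -3.6371e-04; check Q = 1.0010e+05
Then change container volume by factor 0.5 (V_new/V_old).
Step 3:
                   X          G          M          L
  Initial      8.116    0.01388      1.918      5.465
  Change    0.002842   0.005685  -0.002842  -0.008527
  Equil        8.119    0.01956      1.915      5.456
  solve Keq expr → x = -0.002842; check Q = 1.0010e+05

x = -0.002842 M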